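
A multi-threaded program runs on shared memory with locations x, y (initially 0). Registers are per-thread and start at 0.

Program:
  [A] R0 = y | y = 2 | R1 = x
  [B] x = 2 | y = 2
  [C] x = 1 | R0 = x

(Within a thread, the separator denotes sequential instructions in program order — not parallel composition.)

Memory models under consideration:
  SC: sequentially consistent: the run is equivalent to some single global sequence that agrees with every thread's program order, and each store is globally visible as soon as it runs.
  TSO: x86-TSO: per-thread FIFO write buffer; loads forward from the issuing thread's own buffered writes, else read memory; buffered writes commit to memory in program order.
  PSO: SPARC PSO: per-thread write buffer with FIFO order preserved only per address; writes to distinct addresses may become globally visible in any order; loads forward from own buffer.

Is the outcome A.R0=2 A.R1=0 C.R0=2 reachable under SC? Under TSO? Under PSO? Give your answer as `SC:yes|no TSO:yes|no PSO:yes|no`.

outcome vector order: (A.R0,A.R1,C.R0)
under SC → 001 002 011 012 021 022 211 221 222
under TSO → 001 002 011 012 021 022 211 221 222
under PSO → 001 002 011 012 021 022 201 202 211 212 221 222
target 202 ∈ {PSO}

SC:no TSO:no PSO:yes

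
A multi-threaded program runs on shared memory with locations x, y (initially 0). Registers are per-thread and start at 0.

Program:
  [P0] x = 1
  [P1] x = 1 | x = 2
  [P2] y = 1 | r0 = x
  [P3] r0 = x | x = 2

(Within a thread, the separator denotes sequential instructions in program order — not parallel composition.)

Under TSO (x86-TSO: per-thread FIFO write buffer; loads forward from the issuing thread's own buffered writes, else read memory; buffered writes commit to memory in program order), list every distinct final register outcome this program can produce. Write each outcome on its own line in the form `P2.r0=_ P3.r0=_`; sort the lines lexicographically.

outcome vector order: (P2.r0,P3.r0)
|TSO outcomes| = 9

P2.r0=0 P3.r0=0
P2.r0=0 P3.r0=1
P2.r0=0 P3.r0=2
P2.r0=1 P3.r0=0
P2.r0=1 P3.r0=1
P2.r0=1 P3.r0=2
P2.r0=2 P3.r0=0
P2.r0=2 P3.r0=1
P2.r0=2 P3.r0=2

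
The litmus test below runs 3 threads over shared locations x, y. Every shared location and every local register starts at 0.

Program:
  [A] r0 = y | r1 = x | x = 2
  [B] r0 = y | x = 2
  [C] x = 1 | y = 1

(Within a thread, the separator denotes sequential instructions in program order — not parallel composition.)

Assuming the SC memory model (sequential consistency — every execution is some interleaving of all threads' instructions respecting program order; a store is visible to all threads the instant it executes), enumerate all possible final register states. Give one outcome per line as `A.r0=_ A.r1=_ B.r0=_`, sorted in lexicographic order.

outcome vector order: (A.r0,A.r1,B.r0)
|SC outcomes| = 10

A.r0=0 A.r1=0 B.r0=0
A.r0=0 A.r1=0 B.r0=1
A.r0=0 A.r1=1 B.r0=0
A.r0=0 A.r1=1 B.r0=1
A.r0=0 A.r1=2 B.r0=0
A.r0=0 A.r1=2 B.r0=1
A.r0=1 A.r1=1 B.r0=0
A.r0=1 A.r1=1 B.r0=1
A.r0=1 A.r1=2 B.r0=0
A.r0=1 A.r1=2 B.r0=1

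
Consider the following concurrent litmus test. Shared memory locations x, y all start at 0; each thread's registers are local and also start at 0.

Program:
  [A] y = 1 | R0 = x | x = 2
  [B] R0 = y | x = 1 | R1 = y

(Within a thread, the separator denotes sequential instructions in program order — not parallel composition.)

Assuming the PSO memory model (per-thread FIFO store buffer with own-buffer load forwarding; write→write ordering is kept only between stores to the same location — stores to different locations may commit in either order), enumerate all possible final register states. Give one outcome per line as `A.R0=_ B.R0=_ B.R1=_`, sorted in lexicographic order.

outcome vector order: (A.R0,B.R0,B.R1)
|PSO outcomes| = 6

A.R0=0 B.R0=0 B.R1=0
A.R0=0 B.R0=0 B.R1=1
A.R0=0 B.R0=1 B.R1=1
A.R0=1 B.R0=0 B.R1=0
A.R0=1 B.R0=0 B.R1=1
A.R0=1 B.R0=1 B.R1=1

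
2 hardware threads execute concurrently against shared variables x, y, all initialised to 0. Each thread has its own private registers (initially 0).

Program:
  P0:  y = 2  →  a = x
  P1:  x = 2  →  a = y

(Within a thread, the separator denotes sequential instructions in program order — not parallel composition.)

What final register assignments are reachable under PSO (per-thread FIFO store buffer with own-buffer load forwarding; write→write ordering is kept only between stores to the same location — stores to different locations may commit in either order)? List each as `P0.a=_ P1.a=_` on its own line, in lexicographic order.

P0.a=0 P1.a=0
P0.a=0 P1.a=2
P0.a=2 P1.a=0
P0.a=2 P1.a=2

outcome vector order: (P0.a,P1.a)
|PSO outcomes| = 4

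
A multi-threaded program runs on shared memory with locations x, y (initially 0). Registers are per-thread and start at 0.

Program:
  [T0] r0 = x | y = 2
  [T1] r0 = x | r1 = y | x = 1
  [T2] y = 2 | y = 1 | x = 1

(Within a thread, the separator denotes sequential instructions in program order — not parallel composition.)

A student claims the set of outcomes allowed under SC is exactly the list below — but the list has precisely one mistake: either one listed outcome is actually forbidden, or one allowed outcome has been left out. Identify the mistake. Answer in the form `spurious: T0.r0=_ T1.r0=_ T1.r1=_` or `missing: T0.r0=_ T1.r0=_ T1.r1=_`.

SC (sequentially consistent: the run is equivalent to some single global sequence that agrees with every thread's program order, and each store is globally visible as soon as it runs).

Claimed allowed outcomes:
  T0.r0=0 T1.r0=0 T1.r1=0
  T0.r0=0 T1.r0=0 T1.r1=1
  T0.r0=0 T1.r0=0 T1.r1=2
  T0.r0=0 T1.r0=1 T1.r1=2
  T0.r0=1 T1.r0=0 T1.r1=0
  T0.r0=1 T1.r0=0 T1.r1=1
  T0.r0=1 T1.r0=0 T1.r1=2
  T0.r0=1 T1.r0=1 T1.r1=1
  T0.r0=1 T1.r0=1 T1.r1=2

missing: T0.r0=0 T1.r0=1 T1.r1=1

outcome vector order: (T0.r0,T1.r0,T1.r1)
SC: 10 outcomes — {000; 001; 002; 011; 012; 100; 101; 102; 111; 112}
SC∖claimed = {011}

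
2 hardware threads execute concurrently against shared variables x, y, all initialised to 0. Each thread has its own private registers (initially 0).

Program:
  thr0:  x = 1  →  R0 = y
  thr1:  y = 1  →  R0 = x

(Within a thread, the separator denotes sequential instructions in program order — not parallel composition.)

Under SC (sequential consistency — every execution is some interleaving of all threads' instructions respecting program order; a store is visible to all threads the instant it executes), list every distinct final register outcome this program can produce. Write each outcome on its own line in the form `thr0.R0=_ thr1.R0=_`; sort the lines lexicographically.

outcome vector order: (thr0.R0,thr1.R0)
|SC outcomes| = 3

thr0.R0=0 thr1.R0=1
thr0.R0=1 thr1.R0=0
thr0.R0=1 thr1.R0=1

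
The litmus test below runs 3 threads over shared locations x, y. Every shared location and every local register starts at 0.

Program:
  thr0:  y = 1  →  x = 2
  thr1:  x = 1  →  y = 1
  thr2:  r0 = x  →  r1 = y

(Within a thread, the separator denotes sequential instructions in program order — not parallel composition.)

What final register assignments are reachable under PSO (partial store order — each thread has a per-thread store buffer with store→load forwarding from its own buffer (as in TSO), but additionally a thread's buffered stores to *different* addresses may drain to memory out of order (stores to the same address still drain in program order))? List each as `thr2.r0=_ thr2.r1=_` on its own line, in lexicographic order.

thr2.r0=0 thr2.r1=0
thr2.r0=0 thr2.r1=1
thr2.r0=1 thr2.r1=0
thr2.r0=1 thr2.r1=1
thr2.r0=2 thr2.r1=0
thr2.r0=2 thr2.r1=1

outcome vector order: (thr2.r0,thr2.r1)
|PSO outcomes| = 6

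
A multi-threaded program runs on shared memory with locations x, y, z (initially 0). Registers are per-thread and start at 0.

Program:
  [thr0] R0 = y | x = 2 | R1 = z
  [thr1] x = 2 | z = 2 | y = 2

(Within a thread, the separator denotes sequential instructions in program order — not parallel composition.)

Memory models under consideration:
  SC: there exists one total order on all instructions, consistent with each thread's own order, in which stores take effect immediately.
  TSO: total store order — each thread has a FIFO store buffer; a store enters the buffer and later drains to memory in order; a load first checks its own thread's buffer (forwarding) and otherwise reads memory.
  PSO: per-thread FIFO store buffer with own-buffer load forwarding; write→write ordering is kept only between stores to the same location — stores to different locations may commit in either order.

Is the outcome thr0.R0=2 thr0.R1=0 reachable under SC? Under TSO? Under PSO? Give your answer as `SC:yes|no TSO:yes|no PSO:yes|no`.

outcome vector order: (thr0.R0,thr0.R1)
SC: 3 outcomes — {(0,0) (0,2) (2,2)}
TSO: 3 outcomes — {(0,0) (0,2) (2,2)}
PSO: 4 outcomes — {(0,0) (0,2) (2,0) (2,2)}
target (2,0) ∈ {PSO}

SC:no TSO:no PSO:yes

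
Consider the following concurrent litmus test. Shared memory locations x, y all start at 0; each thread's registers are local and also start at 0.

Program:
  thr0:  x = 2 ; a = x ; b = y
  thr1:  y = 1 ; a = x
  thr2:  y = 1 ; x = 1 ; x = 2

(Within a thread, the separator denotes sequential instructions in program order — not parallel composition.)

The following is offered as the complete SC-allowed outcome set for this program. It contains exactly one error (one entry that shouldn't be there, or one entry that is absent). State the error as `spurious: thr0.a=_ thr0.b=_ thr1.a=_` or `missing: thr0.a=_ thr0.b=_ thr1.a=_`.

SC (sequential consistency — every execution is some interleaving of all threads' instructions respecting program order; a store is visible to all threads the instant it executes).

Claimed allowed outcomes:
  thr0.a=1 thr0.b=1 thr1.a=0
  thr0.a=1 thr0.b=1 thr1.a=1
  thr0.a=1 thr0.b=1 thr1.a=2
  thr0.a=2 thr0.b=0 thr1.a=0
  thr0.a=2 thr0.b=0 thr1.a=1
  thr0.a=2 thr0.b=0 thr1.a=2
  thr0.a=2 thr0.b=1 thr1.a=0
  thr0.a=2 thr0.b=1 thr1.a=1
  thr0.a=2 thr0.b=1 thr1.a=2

outcome vector order: (thr0.a,thr0.b,thr1.a)
SC (8): 1/1/0 1/1/1 1/1/2 2/0/1 2/0/2 2/1/0 2/1/1 2/1/2
claimed∖SC = {2/0/0}

spurious: thr0.a=2 thr0.b=0 thr1.a=0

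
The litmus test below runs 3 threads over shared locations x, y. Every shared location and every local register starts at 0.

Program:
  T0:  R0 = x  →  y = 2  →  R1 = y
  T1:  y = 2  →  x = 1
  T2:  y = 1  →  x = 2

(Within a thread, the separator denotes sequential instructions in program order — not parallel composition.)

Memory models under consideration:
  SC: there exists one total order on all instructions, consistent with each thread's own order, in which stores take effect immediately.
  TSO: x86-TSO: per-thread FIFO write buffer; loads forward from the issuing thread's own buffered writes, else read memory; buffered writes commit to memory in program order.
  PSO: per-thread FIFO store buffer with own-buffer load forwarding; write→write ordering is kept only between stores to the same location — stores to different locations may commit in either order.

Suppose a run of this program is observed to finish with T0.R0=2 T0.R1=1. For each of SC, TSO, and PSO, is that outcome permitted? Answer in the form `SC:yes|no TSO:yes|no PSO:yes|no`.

SC:no TSO:no PSO:yes

outcome vector order: (T0.R0,T0.R1)
[SC] allowed = {(0,1) (0,2) (1,1) (1,2) (2,2)}
[TSO] allowed = {(0,1) (0,2) (1,1) (1,2) (2,2)}
[PSO] allowed = {(0,1) (0,2) (1,1) (1,2) (2,1) (2,2)}
target (2,1) ∈ {PSO}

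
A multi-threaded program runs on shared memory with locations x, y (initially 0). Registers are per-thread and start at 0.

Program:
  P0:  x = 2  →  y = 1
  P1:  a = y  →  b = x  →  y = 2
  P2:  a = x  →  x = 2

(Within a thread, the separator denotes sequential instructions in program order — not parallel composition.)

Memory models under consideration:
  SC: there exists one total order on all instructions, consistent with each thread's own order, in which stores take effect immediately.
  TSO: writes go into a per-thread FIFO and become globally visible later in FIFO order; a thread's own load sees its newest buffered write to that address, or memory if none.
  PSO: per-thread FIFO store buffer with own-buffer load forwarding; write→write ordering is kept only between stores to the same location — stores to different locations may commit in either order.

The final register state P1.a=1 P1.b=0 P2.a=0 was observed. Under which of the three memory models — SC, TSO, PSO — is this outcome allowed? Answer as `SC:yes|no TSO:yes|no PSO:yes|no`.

outcome vector order: (P1.a,P1.b,P2.a)
under SC → <0 0 0>, <0 0 2>, <0 2 0>, <0 2 2>, <1 2 0>, <1 2 2>
under TSO → <0 0 0>, <0 0 2>, <0 2 0>, <0 2 2>, <1 2 0>, <1 2 2>
under PSO → <0 0 0>, <0 0 2>, <0 2 0>, <0 2 2>, <1 0 0>, <1 0 2>, <1 2 0>, <1 2 2>
target <1 0 0> ∈ {PSO}

SC:no TSO:no PSO:yes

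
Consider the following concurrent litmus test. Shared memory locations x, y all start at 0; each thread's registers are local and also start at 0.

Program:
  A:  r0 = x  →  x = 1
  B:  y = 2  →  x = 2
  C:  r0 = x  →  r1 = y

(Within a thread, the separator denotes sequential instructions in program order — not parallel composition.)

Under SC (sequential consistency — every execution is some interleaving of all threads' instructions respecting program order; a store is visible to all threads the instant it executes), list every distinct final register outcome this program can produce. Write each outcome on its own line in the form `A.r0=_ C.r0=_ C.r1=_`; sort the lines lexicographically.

outcome vector order: (A.r0,C.r0,C.r1)
|SC outcomes| = 9

A.r0=0 C.r0=0 C.r1=0
A.r0=0 C.r0=0 C.r1=2
A.r0=0 C.r0=1 C.r1=0
A.r0=0 C.r0=1 C.r1=2
A.r0=0 C.r0=2 C.r1=2
A.r0=2 C.r0=0 C.r1=0
A.r0=2 C.r0=0 C.r1=2
A.r0=2 C.r0=1 C.r1=2
A.r0=2 C.r0=2 C.r1=2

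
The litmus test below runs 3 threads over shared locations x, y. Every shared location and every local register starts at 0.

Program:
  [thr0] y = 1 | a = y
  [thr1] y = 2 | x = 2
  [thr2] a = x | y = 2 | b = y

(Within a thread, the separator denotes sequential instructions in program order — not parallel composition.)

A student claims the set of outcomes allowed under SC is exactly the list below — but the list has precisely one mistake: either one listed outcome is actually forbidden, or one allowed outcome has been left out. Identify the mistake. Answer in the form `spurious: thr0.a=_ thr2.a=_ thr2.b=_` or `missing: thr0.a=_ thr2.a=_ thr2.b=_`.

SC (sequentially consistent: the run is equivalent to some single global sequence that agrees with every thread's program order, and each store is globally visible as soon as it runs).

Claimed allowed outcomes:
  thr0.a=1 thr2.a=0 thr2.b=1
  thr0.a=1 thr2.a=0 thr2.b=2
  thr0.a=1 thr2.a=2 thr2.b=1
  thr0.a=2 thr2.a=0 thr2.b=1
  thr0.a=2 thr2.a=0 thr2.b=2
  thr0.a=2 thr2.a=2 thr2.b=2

missing: thr0.a=1 thr2.a=2 thr2.b=2

outcome vector order: (thr0.a,thr2.a,thr2.b)
[SC] allowed = {<1 0 1> <1 0 2> <1 2 1> <1 2 2> <2 0 1> <2 0 2> <2 2 2>}
SC∖claimed = {<1 2 2>}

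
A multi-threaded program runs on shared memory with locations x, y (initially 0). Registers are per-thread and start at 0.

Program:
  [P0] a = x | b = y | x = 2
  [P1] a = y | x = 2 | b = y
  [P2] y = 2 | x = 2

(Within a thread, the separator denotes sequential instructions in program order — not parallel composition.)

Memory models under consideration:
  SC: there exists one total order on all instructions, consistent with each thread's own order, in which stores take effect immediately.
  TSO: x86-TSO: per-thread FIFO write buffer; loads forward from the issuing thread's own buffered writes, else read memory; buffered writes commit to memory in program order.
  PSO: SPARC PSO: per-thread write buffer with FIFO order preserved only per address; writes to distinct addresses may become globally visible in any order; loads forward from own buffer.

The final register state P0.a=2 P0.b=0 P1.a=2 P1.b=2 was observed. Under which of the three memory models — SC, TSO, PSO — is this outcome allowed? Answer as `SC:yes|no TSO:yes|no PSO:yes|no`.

SC:no TSO:no PSO:yes

outcome vector order: (P0.a,P0.b,P1.a,P1.b)
SC: 11 outcomes — {0/0/0/0; 0/0/0/2; 0/0/2/2; 0/2/0/0; 0/2/0/2; 0/2/2/2; 2/0/0/0; 2/0/0/2; 2/2/0/0; 2/2/0/2; 2/2/2/2}
TSO: 11 outcomes — {0/0/0/0; 0/0/0/2; 0/0/2/2; 0/2/0/0; 0/2/0/2; 0/2/2/2; 2/0/0/0; 2/0/0/2; 2/2/0/0; 2/2/0/2; 2/2/2/2}
PSO: 12 outcomes — {0/0/0/0; 0/0/0/2; 0/0/2/2; 0/2/0/0; 0/2/0/2; 0/2/2/2; 2/0/0/0; 2/0/0/2; 2/0/2/2; 2/2/0/0; 2/2/0/2; 2/2/2/2}
target 2/0/2/2 ∈ {PSO}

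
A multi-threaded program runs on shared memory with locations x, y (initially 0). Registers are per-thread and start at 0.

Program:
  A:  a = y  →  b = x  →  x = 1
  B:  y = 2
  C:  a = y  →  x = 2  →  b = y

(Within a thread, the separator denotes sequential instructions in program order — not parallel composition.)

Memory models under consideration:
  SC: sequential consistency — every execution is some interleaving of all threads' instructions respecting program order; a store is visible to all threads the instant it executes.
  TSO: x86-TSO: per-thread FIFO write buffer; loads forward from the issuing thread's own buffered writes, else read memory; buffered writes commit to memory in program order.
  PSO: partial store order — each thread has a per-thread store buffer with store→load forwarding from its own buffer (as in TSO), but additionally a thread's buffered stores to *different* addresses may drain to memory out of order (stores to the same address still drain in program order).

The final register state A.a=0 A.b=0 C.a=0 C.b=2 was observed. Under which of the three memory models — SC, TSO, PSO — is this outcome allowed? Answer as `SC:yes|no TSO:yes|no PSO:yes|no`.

outcome vector order: (A.a,A.b,C.a,C.b)
SC (11): 0/0/0/0, 0/0/0/2, 0/0/2/2, 0/2/0/0, 0/2/0/2, 0/2/2/2, 2/0/0/2, 2/0/2/2, 2/2/0/0, 2/2/0/2, 2/2/2/2
TSO (12): 0/0/0/0, 0/0/0/2, 0/0/2/2, 0/2/0/0, 0/2/0/2, 0/2/2/2, 2/0/0/0, 2/0/0/2, 2/0/2/2, 2/2/0/0, 2/2/0/2, 2/2/2/2
PSO (12): 0/0/0/0, 0/0/0/2, 0/0/2/2, 0/2/0/0, 0/2/0/2, 0/2/2/2, 2/0/0/0, 2/0/0/2, 2/0/2/2, 2/2/0/0, 2/2/0/2, 2/2/2/2
target 0/0/0/2 ∈ {SC,TSO,PSO}

SC:yes TSO:yes PSO:yes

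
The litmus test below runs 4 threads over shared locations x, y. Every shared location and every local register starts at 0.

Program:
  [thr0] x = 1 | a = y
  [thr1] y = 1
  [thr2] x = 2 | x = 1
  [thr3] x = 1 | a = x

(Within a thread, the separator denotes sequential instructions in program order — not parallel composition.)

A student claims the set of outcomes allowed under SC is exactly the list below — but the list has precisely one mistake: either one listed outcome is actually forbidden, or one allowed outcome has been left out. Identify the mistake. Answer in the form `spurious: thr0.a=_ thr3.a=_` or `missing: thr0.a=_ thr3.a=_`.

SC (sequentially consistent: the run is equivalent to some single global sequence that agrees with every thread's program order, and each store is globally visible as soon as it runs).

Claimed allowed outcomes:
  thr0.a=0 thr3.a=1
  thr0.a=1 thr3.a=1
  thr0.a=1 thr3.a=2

missing: thr0.a=0 thr3.a=2

outcome vector order: (thr0.a,thr3.a)
SC: 4 outcomes — {(0,1) (0,2) (1,1) (1,2)}
SC∖claimed = {(0,2)}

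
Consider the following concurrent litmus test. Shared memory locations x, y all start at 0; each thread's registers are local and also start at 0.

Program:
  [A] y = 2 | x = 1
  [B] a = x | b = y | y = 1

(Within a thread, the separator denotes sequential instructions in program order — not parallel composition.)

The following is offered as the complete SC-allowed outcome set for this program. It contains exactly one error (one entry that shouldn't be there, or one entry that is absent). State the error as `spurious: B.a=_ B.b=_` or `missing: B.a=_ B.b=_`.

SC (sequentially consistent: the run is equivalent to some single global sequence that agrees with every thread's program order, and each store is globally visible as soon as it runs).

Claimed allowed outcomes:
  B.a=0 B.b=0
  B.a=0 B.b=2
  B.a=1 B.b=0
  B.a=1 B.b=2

spurious: B.a=1 B.b=0

outcome vector order: (B.a,B.b)
under SC → 0/0, 0/2, 1/2
claimed∖SC = {1/0}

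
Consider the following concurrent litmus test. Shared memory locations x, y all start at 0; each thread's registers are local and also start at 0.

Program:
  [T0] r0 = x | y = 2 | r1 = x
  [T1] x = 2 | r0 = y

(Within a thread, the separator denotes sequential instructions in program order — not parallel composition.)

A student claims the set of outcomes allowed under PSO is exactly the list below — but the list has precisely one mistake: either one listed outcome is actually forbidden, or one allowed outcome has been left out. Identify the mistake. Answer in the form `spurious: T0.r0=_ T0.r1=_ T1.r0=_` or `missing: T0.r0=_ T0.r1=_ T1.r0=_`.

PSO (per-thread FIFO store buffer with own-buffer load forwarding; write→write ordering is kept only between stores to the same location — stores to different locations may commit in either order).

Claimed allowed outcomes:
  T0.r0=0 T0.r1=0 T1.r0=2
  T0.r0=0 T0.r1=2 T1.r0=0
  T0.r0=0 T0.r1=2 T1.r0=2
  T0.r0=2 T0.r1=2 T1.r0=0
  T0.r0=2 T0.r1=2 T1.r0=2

missing: T0.r0=0 T0.r1=0 T1.r0=0

outcome vector order: (T0.r0,T0.r1,T1.r0)
PSO (6): (0,0,0), (0,0,2), (0,2,0), (0,2,2), (2,2,0), (2,2,2)
PSO∖claimed = {(0,0,0)}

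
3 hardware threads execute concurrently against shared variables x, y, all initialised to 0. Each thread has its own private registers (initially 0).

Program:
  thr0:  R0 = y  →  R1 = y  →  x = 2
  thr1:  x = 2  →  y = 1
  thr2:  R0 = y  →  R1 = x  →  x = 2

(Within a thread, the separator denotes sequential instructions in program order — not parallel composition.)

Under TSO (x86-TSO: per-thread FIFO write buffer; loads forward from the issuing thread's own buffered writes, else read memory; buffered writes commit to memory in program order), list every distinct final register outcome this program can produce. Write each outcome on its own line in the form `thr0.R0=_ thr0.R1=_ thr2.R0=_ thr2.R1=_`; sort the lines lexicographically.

outcome vector order: (thr0.R0,thr0.R1,thr2.R0,thr2.R1)
|TSO outcomes| = 9

thr0.R0=0 thr0.R1=0 thr2.R0=0 thr2.R1=0
thr0.R0=0 thr0.R1=0 thr2.R0=0 thr2.R1=2
thr0.R0=0 thr0.R1=0 thr2.R0=1 thr2.R1=2
thr0.R0=0 thr0.R1=1 thr2.R0=0 thr2.R1=0
thr0.R0=0 thr0.R1=1 thr2.R0=0 thr2.R1=2
thr0.R0=0 thr0.R1=1 thr2.R0=1 thr2.R1=2
thr0.R0=1 thr0.R1=1 thr2.R0=0 thr2.R1=0
thr0.R0=1 thr0.R1=1 thr2.R0=0 thr2.R1=2
thr0.R0=1 thr0.R1=1 thr2.R0=1 thr2.R1=2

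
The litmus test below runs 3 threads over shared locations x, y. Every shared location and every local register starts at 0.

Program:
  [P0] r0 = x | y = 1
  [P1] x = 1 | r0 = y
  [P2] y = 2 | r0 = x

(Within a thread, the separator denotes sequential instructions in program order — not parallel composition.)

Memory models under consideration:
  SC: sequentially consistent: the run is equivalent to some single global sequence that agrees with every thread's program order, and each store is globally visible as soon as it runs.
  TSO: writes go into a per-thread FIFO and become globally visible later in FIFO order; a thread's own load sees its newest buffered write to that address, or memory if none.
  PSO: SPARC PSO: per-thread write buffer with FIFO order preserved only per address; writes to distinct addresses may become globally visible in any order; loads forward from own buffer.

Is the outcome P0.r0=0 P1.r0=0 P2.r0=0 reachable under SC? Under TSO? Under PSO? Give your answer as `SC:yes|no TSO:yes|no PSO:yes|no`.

SC:no TSO:yes PSO:yes

outcome vector order: (P0.r0,P1.r0,P2.r0)
SC: 10 outcomes — {<0 0 1>; <0 1 0>; <0 1 1>; <0 2 0>; <0 2 1>; <1 0 1>; <1 1 0>; <1 1 1>; <1 2 0>; <1 2 1>}
TSO: 12 outcomes — {<0 0 0>; <0 0 1>; <0 1 0>; <0 1 1>; <0 2 0>; <0 2 1>; <1 0 0>; <1 0 1>; <1 1 0>; <1 1 1>; <1 2 0>; <1 2 1>}
PSO: 12 outcomes — {<0 0 0>; <0 0 1>; <0 1 0>; <0 1 1>; <0 2 0>; <0 2 1>; <1 0 0>; <1 0 1>; <1 1 0>; <1 1 1>; <1 2 0>; <1 2 1>}
target <0 0 0> ∈ {TSO,PSO}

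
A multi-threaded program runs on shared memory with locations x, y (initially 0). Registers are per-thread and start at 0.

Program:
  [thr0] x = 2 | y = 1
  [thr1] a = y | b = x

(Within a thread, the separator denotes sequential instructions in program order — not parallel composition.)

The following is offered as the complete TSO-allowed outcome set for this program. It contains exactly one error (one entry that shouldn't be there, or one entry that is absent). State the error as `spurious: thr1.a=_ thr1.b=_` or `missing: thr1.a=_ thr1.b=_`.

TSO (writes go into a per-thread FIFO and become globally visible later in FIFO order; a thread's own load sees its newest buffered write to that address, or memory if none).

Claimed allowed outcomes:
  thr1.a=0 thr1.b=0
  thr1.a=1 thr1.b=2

outcome vector order: (thr1.a,thr1.b)
TSO: 3 outcomes — {<0 0>, <0 2>, <1 2>}
TSO∖claimed = {<0 2>}

missing: thr1.a=0 thr1.b=2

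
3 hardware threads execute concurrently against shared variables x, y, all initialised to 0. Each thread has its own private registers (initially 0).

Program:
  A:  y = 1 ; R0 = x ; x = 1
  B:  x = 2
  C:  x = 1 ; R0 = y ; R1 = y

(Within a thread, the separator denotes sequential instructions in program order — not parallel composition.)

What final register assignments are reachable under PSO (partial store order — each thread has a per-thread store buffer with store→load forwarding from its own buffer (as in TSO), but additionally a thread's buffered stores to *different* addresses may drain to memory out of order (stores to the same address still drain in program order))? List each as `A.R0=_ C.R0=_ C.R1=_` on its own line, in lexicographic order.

outcome vector order: (A.R0,C.R0,C.R1)
|PSO outcomes| = 9

A.R0=0 C.R0=0 C.R1=0
A.R0=0 C.R0=0 C.R1=1
A.R0=0 C.R0=1 C.R1=1
A.R0=1 C.R0=0 C.R1=0
A.R0=1 C.R0=0 C.R1=1
A.R0=1 C.R0=1 C.R1=1
A.R0=2 C.R0=0 C.R1=0
A.R0=2 C.R0=0 C.R1=1
A.R0=2 C.R0=1 C.R1=1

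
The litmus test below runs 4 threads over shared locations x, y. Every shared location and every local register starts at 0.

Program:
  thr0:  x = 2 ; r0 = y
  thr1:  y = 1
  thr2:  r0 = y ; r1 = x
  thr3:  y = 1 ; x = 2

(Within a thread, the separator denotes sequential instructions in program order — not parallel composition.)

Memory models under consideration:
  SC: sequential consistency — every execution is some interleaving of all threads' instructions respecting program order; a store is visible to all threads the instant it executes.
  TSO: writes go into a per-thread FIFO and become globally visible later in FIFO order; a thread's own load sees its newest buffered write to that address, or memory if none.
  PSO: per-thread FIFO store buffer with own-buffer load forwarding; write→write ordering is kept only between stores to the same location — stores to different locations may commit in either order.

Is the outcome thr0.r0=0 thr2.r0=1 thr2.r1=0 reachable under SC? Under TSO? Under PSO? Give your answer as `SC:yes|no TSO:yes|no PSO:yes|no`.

outcome vector order: (thr0.r0,thr2.r0,thr2.r1)
under SC → (0,0,0), (0,0,2), (0,1,2), (1,0,0), (1,0,2), (1,1,0), (1,1,2)
under TSO → (0,0,0), (0,0,2), (0,1,0), (0,1,2), (1,0,0), (1,0,2), (1,1,0), (1,1,2)
under PSO → (0,0,0), (0,0,2), (0,1,0), (0,1,2), (1,0,0), (1,0,2), (1,1,0), (1,1,2)
target (0,1,0) ∈ {TSO,PSO}

SC:no TSO:yes PSO:yes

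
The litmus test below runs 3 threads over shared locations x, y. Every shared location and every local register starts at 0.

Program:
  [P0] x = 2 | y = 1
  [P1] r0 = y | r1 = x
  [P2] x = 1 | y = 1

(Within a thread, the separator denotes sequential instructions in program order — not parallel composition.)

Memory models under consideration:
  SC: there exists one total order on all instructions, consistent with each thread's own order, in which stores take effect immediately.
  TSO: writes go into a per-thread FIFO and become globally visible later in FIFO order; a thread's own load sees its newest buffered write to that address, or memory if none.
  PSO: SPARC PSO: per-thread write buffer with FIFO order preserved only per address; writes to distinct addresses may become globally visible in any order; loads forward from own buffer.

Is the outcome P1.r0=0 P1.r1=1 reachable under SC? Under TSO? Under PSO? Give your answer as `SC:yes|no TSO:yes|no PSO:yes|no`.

SC:yes TSO:yes PSO:yes

outcome vector order: (P1.r0,P1.r1)
SC: 5 outcomes — {<0 0>; <0 1>; <0 2>; <1 1>; <1 2>}
TSO: 5 outcomes — {<0 0>; <0 1>; <0 2>; <1 1>; <1 2>}
PSO: 6 outcomes — {<0 0>; <0 1>; <0 2>; <1 0>; <1 1>; <1 2>}
target <0 1> ∈ {SC,TSO,PSO}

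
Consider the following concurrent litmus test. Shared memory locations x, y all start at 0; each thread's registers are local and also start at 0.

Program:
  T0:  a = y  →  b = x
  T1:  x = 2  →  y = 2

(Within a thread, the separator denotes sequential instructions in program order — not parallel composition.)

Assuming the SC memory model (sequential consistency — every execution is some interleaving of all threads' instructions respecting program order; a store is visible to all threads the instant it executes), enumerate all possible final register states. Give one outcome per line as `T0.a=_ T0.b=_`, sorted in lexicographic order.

T0.a=0 T0.b=0
T0.a=0 T0.b=2
T0.a=2 T0.b=2

outcome vector order: (T0.a,T0.b)
|SC outcomes| = 3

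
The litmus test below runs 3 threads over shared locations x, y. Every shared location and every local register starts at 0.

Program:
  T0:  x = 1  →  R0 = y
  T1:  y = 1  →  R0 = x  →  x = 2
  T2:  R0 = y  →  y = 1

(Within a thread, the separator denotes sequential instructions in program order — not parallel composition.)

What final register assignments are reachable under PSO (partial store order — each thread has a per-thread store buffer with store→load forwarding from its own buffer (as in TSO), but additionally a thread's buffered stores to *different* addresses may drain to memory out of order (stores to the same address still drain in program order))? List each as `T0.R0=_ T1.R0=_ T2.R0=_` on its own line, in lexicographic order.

T0.R0=0 T1.R0=0 T2.R0=0
T0.R0=0 T1.R0=0 T2.R0=1
T0.R0=0 T1.R0=1 T2.R0=0
T0.R0=0 T1.R0=1 T2.R0=1
T0.R0=1 T1.R0=0 T2.R0=0
T0.R0=1 T1.R0=0 T2.R0=1
T0.R0=1 T1.R0=1 T2.R0=0
T0.R0=1 T1.R0=1 T2.R0=1

outcome vector order: (T0.R0,T1.R0,T2.R0)
|PSO outcomes| = 8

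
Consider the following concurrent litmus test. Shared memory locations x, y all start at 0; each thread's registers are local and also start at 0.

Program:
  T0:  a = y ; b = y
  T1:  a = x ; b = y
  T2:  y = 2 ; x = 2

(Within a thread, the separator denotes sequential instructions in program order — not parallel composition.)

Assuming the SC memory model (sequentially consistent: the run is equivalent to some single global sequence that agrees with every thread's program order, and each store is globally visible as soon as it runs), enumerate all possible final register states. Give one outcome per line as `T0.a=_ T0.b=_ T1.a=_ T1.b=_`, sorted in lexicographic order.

outcome vector order: (T0.a,T0.b,T1.a,T1.b)
|SC outcomes| = 9

T0.a=0 T0.b=0 T1.a=0 T1.b=0
T0.a=0 T0.b=0 T1.a=0 T1.b=2
T0.a=0 T0.b=0 T1.a=2 T1.b=2
T0.a=0 T0.b=2 T1.a=0 T1.b=0
T0.a=0 T0.b=2 T1.a=0 T1.b=2
T0.a=0 T0.b=2 T1.a=2 T1.b=2
T0.a=2 T0.b=2 T1.a=0 T1.b=0
T0.a=2 T0.b=2 T1.a=0 T1.b=2
T0.a=2 T0.b=2 T1.a=2 T1.b=2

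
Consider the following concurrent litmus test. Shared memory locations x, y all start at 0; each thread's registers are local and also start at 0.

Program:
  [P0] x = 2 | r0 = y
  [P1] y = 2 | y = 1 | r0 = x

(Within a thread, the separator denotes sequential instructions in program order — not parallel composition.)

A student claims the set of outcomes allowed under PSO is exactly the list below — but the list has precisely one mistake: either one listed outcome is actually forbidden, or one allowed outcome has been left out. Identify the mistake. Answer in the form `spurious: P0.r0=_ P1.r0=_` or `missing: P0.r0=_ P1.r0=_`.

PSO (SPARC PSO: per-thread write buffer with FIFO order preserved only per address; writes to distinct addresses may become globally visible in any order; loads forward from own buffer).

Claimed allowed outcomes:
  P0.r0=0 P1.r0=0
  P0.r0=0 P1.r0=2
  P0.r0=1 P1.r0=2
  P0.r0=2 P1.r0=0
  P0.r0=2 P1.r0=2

outcome vector order: (P0.r0,P1.r0)
[PSO] allowed = {00; 02; 10; 12; 20; 22}
PSO∖claimed = {10}

missing: P0.r0=1 P1.r0=0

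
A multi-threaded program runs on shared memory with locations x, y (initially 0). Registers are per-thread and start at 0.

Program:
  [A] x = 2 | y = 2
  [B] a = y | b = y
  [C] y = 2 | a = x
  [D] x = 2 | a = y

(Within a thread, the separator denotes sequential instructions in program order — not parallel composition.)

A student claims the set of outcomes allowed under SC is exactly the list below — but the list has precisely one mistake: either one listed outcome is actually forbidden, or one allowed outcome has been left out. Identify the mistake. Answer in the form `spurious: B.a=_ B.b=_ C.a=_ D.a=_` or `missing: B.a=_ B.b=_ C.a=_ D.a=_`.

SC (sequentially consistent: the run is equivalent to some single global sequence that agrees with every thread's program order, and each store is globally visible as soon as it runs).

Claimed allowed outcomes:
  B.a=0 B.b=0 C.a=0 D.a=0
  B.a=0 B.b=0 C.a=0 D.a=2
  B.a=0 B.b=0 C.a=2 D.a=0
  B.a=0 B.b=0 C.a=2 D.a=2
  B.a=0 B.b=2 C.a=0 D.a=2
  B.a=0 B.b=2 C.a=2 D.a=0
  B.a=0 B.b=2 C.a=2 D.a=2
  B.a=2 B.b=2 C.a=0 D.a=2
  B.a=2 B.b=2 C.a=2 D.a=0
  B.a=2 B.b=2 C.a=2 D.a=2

spurious: B.a=0 B.b=0 C.a=0 D.a=0

outcome vector order: (B.a,B.b,C.a,D.a)
under SC → 0/0/0/2, 0/0/2/0, 0/0/2/2, 0/2/0/2, 0/2/2/0, 0/2/2/2, 2/2/0/2, 2/2/2/0, 2/2/2/2
claimed∖SC = {0/0/0/0}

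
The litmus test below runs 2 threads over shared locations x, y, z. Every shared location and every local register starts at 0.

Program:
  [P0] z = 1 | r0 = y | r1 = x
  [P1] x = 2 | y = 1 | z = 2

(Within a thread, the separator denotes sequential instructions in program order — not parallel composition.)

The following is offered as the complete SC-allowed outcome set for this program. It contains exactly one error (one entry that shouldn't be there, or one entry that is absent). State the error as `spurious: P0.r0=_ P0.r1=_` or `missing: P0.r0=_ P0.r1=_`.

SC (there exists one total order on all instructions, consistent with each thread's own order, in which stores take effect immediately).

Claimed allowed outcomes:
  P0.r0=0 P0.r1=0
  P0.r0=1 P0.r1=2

outcome vector order: (P0.r0,P0.r1)
SC: 3 outcomes — {00, 02, 12}
SC∖claimed = {02}

missing: P0.r0=0 P0.r1=2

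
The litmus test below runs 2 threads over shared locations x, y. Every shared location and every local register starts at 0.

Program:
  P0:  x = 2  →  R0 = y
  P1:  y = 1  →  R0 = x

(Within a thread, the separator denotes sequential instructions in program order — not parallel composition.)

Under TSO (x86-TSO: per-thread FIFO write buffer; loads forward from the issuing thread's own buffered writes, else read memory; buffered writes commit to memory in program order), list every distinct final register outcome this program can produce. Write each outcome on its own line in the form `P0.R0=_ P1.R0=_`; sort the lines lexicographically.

outcome vector order: (P0.R0,P1.R0)
|TSO outcomes| = 4

P0.R0=0 P1.R0=0
P0.R0=0 P1.R0=2
P0.R0=1 P1.R0=0
P0.R0=1 P1.R0=2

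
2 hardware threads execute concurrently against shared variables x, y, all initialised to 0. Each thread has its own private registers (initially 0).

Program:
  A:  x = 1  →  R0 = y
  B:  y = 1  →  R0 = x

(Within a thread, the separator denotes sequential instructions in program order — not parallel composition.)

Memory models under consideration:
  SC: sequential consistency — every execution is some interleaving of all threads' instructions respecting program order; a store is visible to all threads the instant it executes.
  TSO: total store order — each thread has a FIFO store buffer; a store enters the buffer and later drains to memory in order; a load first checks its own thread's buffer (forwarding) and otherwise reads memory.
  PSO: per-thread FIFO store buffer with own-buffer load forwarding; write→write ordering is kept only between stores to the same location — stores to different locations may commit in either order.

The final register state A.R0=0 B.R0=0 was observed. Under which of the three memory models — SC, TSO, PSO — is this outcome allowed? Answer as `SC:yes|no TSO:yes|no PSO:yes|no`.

SC:no TSO:yes PSO:yes

outcome vector order: (A.R0,B.R0)
[SC] allowed = {<0 1>; <1 0>; <1 1>}
[TSO] allowed = {<0 0>; <0 1>; <1 0>; <1 1>}
[PSO] allowed = {<0 0>; <0 1>; <1 0>; <1 1>}
target <0 0> ∈ {TSO,PSO}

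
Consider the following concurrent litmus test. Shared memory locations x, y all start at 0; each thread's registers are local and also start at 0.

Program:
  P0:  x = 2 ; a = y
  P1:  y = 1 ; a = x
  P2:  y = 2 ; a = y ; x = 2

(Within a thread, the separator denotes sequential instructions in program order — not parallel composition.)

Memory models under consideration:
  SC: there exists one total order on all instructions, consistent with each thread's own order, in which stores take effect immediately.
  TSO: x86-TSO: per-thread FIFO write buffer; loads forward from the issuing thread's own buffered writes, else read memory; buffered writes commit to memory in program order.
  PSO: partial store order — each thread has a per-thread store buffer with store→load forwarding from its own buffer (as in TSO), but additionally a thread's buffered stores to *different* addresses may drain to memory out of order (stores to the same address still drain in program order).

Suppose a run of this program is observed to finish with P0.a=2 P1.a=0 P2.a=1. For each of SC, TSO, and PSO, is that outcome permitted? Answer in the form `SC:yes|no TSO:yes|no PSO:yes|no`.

outcome vector order: (P0.a,P1.a,P2.a)
SC (9): <0 2 1> <0 2 2> <1 0 1> <1 0 2> <1 2 1> <1 2 2> <2 0 2> <2 2 1> <2 2 2>
TSO (12): <0 0 1> <0 0 2> <0 2 1> <0 2 2> <1 0 1> <1 0 2> <1 2 1> <1 2 2> <2 0 1> <2 0 2> <2 2 1> <2 2 2>
PSO (12): <0 0 1> <0 0 2> <0 2 1> <0 2 2> <1 0 1> <1 0 2> <1 2 1> <1 2 2> <2 0 1> <2 0 2> <2 2 1> <2 2 2>
target <2 0 1> ∈ {TSO,PSO}

SC:no TSO:yes PSO:yes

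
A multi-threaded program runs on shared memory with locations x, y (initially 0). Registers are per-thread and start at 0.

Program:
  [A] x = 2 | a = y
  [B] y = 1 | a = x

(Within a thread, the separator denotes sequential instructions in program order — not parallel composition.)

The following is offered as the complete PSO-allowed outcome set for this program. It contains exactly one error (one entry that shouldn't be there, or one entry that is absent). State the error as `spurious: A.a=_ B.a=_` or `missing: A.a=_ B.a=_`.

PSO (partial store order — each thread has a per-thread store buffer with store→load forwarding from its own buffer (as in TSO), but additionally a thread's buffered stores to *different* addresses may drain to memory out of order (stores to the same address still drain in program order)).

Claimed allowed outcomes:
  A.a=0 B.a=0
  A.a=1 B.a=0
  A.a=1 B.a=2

outcome vector order: (A.a,B.a)
PSO: 4 outcomes — {00 02 10 12}
PSO∖claimed = {02}

missing: A.a=0 B.a=2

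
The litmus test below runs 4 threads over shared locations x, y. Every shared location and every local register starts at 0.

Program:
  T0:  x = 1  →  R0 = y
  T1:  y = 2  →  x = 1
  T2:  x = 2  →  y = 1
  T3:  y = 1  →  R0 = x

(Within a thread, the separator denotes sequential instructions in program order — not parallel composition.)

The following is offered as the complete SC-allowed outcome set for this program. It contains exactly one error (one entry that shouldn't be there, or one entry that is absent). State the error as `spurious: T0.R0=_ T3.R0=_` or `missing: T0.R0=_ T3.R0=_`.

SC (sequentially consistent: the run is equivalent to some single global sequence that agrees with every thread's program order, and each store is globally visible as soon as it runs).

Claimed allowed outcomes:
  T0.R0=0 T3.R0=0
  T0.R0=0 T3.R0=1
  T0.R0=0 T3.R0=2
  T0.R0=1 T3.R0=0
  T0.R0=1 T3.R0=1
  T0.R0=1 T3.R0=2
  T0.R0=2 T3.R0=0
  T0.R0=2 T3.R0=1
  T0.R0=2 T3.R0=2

outcome vector order: (T0.R0,T3.R0)
SC: 8 outcomes — {<0 1>, <0 2>, <1 0>, <1 1>, <1 2>, <2 0>, <2 1>, <2 2>}
claimed∖SC = {<0 0>}

spurious: T0.R0=0 T3.R0=0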